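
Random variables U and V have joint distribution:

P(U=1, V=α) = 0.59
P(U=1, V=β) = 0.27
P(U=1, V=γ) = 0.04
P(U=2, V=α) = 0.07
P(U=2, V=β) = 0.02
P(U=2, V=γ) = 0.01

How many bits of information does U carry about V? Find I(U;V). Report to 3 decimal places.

0.006 bits

Marginals: p(U) = (0.9000, 0.1000), p(V) = (0.6600, 0.2900, 0.0500).
I(U;V) = Σ p(x,y)·log₂[p(x,y)/(p(x)p(y))].
  (1,α): 0.59·log₂(0.9933) = -0.0058
  (1,β): 0.27·log₂(1.0345) = 0.0132
  (1,γ): 0.04·log₂(0.8889) = -0.0068
  (2,α): 0.07·log₂(1.0606) = 0.0059
  (2,β): 0.02·log₂(0.6897) = -0.0107
  (2,γ): 0.01·log₂(2.0000) = 0.0100
Sum = 0.006 bits.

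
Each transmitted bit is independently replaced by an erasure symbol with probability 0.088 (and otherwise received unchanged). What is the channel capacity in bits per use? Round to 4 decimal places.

Binary erasure channel: capacity C = 1 − ε.
C = 1 − 0.088 = 0.9120 bits per channel use.

0.9120 bits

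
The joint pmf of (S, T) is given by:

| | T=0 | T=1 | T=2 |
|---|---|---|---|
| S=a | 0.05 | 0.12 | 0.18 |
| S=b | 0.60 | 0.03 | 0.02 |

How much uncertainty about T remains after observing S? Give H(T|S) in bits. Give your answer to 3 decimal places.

Marginals: p(S) = (0.3500, 0.6500), p(T) = (0.6500, 0.1500, 0.2000).
H(T|S) = Σ p(S) · H(T|S=·).
  S=a: p=0.3500, H(T|S=a) = 1.4239
  S=b: p=0.6500, H(T|S=b) = 0.4659
Weighted sum = 0.801 bits.

0.801 bits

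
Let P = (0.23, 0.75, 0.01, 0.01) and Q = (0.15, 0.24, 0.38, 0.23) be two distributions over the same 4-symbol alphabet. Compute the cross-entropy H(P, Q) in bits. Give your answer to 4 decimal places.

2.2088 bits

H(P,Q) = −Σ p·log₂ q.
  −0.23·log₂(0.15) = 0.62950
  −0.75·log₂(0.24) = 1.54417
  −0.01·log₂(0.38) = 0.01396
  −0.01·log₂(0.23) = 0.02120
H(P,Q) = 2.2088 bits.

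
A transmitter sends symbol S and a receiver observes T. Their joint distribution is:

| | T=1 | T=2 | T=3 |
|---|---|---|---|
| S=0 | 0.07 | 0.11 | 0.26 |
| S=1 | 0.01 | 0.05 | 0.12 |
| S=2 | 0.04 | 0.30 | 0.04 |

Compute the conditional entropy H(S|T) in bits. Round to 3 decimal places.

1.258 bits

Chain rule: H(S|T) = H(S,T) − H(T).
Marginals: p(S) = (0.4400, 0.1800, 0.3800), p(T) = (0.1200, 0.4600, 0.4200).
H(S,T) = 2.6663 bits; H(T) = 1.4080 bits.
H(S|T) = 2.6663 − 1.4080 = 1.258 bits.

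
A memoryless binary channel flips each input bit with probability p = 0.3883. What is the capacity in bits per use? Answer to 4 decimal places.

Binary symmetric channel: C = 1 − h₂(ε) where h₂ is the binary entropy function.
h₂(0.3883) = −0.3883·log₂0.3883 − 0.6117·log₂0.6117 = 0.9637.
C = 1 − 0.9637 = 0.0363 bits per channel use.

0.0363 bits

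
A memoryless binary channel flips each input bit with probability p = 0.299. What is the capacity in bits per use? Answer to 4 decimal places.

Binary symmetric channel: C = 1 − h₂(ε) where h₂ is the binary entropy function.
h₂(0.299) = −0.299·log₂0.299 − 0.701·log₂0.701 = 0.8801.
C = 1 − 0.8801 = 0.1199 bits per channel use.

0.1199 bits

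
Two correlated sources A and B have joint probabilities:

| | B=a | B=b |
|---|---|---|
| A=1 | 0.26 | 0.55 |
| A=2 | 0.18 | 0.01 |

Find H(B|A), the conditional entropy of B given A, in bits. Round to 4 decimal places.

0.7899 bits

Chain rule: H(B|A) = H(A,B) − H(A).
Marginals: p(A) = (0.8100, 0.1900), p(B) = (0.4400, 0.5600).
H(A,B) = 1.4914 bits; H(A) = 0.7015 bits.
H(B|A) = 1.4914 − 0.7015 = 0.7899 bits.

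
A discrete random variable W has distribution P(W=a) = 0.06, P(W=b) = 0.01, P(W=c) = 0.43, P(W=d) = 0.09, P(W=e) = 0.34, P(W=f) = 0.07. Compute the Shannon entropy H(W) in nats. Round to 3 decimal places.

1.347 nats

H(W) = −Σ p·ln p.
  −(0.06)·ln(0.06) = 0.1688
  −(0.01)·ln(0.01) = 0.0461
  −(0.43)·ln(0.43) = 0.3629
  −(0.09)·ln(0.09) = 0.2167
  −(0.34)·ln(0.34) = 0.3668
  −(0.07)·ln(0.07) = 0.1861
Sum: 0.1688 + 0.0461 + 0.3629 + 0.2167 + 0.3668 + 0.1861 = 1.347 nats.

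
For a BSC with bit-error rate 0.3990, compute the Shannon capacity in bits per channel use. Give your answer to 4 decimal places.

0.0296 bits

Binary symmetric channel: C = 1 − h₂(ε) where h₂ is the binary entropy function.
h₂(0.3990) = −0.3990·log₂0.3990 − 0.6010·log₂0.6010 = 0.9704.
C = 1 − 0.9704 = 0.0296 bits per channel use.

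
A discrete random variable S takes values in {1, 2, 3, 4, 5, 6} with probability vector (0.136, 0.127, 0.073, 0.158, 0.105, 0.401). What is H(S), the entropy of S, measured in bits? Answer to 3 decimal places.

H(S) = −Σ p·log₂ p.
  −(0.136)·log₂(0.136) = 0.3915
  −(0.127)·log₂(0.127) = 0.3781
  −(0.073)·log₂(0.073) = 0.2756
  −(0.158)·log₂(0.158) = 0.4206
  −(0.105)·log₂(0.105) = 0.3414
  −(0.401)·log₂(0.401) = 0.5286
Sum: 0.3915 + 0.3781 + 0.2756 + 0.4206 + 0.3414 + 0.5286 = 2.336 bits.

2.336 bits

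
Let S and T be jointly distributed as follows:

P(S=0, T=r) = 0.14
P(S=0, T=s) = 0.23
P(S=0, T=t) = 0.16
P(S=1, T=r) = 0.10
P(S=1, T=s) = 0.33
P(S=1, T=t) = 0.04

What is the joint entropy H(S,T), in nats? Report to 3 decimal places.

H(S,T) = −Σ p(x,y)·ln p(x,y) over all 6 cells.
  cell (0,r): −0.14·ln0.14 = 0.2753
  cell (0,s): −0.23·ln0.23 = 0.3380
  cell (0,t): −0.16·ln0.16 = 0.2932
  cell (1,r): −0.10·ln0.10 = 0.2303
  cell (1,s): −0.33·ln0.33 = 0.3659
  cell (1,t): −0.04·ln0.04 = 0.1288
Sum = 1.631 nats.

1.631 nats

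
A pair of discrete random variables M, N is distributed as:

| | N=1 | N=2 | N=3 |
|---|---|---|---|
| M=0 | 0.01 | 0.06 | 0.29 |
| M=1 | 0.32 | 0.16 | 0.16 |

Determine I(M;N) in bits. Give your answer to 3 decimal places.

Marginals: p(M) = (0.3600, 0.6400), p(N) = (0.3300, 0.2200, 0.4500).
I(M;N) = Σ p(x,y)·log₂[p(x,y)/(p(x)p(y))].
  (0,1): 0.01·log₂(0.0842) = -0.0357
  (0,2): 0.06·log₂(0.7576) = -0.0240
  (0,3): 0.29·log₂(1.7901) = 0.2436
  (1,1): 0.32·log₂(1.5152) = 0.1918
  (1,2): 0.16·log₂(1.1364) = 0.0295
  (1,3): 0.16·log₂(0.5556) = -0.1357
Sum = 0.270 bits.

0.270 bits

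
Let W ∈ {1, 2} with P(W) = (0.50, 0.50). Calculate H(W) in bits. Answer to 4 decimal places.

H(W) = −Σ p·log₂ p.
  −(0.50)·log₂(0.50) = 0.50000
  −(0.50)·log₂(0.50) = 0.50000
Sum: 0.50000 + 0.50000 = 1.0000 bits.

1.0000 bits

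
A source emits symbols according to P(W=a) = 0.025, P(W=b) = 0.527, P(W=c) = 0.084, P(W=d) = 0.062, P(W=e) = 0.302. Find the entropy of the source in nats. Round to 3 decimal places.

1.172 nats

H(W) = −Σ p·ln p.
  −(0.025)·ln(0.025) = 0.0922
  −(0.527)·ln(0.527) = 0.3376
  −(0.084)·ln(0.084) = 0.2081
  −(0.062)·ln(0.062) = 0.1724
  −(0.302)·ln(0.302) = 0.3616
Sum: 0.0922 + 0.3376 + 0.2081 + 0.1724 + 0.3616 = 1.172 nats.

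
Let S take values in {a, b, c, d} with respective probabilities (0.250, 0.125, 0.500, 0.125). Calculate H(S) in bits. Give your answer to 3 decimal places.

1.750 bits

H(S) = −Σ p·log₂ p.
  −(0.250)·log₂(0.250) = 0.5000
  −(0.125)·log₂(0.125) = 0.3750
  −(0.500)·log₂(0.500) = 0.5000
  −(0.125)·log₂(0.125) = 0.3750
Sum: 0.5000 + 0.3750 + 0.5000 + 0.3750 = 1.750 bits.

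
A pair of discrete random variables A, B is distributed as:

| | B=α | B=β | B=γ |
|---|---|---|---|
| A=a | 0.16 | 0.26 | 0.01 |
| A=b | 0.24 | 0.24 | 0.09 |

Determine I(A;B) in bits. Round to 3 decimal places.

0.051 bits

Marginals: p(A) = (0.4300, 0.5700), p(B) = (0.4000, 0.5000, 0.1000).
I(A;B) = Σ p(x,y)·log₂[p(x,y)/(p(x)p(y))].
  (a,α): 0.16·log₂(0.9302) = -0.0167
  (a,β): 0.26·log₂(1.2093) = 0.0713
  (a,γ): 0.01·log₂(0.2326) = -0.0210
  (b,α): 0.24·log₂(1.0526) = 0.0178
  (b,β): 0.24·log₂(0.8421) = -0.0595
  (b,γ): 0.09·log₂(1.5789) = 0.0593
Sum = 0.051 bits.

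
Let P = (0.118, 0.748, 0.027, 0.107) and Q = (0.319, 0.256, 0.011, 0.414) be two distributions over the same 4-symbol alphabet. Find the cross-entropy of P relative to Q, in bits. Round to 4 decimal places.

1.9767 bits

H(P,Q) = −Σ p·log₂ q.
  −0.118·log₂(0.319) = 0.19451
  −0.748·log₂(0.256) = 1.47041
  −0.027·log₂(0.011) = 0.17567
  −0.107·log₂(0.414) = 0.13614
H(P,Q) = 1.9767 bits.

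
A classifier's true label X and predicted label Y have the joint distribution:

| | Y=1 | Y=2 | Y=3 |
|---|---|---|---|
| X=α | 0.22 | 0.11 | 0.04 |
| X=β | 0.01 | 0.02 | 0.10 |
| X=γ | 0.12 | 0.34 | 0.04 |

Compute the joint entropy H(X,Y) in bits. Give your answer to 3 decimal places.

H(X,Y) = −Σ p(x,y)·log₂ p(x,y) over all 9 cells.
  cell (α,1): −0.22·log₂0.22 = 0.4806
  cell (α,2): −0.11·log₂0.11 = 0.3503
  cell (α,3): −0.04·log₂0.04 = 0.1858
  cell (β,1): −0.01·log₂0.01 = 0.0664
  cell (β,2): −0.02·log₂0.02 = 0.1129
  cell (β,3): −0.10·log₂0.10 = 0.3322
  cell (γ,1): −0.12·log₂0.12 = 0.3671
  cell (γ,2): −0.34·log₂0.34 = 0.5292
  cell (γ,3): −0.04·log₂0.04 = 0.1858
Sum = 2.610 bits.

2.610 bits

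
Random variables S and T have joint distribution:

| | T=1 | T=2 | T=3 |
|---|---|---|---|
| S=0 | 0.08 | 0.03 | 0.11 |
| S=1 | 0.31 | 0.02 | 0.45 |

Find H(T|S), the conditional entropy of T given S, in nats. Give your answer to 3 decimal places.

Marginals: p(S) = (0.2200, 0.7800), p(T) = (0.3900, 0.0500, 0.5600).
H(T|S) = Σ p(S) · H(T|S=·).
  S=0: p=0.2200, H(T|S=0) = 0.9861
  S=1: p=0.7800, H(T|S=1) = 0.7780
Weighted sum = 0.824 nats.

0.824 nats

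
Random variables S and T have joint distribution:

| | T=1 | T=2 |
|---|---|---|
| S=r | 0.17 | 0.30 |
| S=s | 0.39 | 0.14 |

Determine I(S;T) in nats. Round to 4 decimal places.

0.0724 nats

Marginals: p(S) = (0.4700, 0.5300), p(T) = (0.5600, 0.4400).
I(S;T) = Σ p(x,y)·ln[p(x,y)/(p(x)p(y))].
  (r,1): 0.17·ln(0.6459) = -0.07431
  (r,2): 0.30·ln(1.4507) = 0.11161
  (s,1): 0.39·ln(1.3140) = 0.10650
  (s,2): 0.14·ln(0.6003) = -0.07144
Sum = 0.0724 nats.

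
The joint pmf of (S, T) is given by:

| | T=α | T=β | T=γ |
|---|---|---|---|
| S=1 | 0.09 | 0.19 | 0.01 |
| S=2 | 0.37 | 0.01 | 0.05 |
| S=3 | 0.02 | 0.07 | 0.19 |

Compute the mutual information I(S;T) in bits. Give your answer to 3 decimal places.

Marginals: p(S) = (0.2900, 0.4300, 0.2800), p(T) = (0.4800, 0.2700, 0.2500).
I(S;T) = Σ p(x,y)·log₂[p(x,y)/(p(x)p(y))].
  (1,α): 0.09·log₂(0.6466) = -0.0566
  (1,β): 0.19·log₂(2.4266) = 0.2430
  (1,γ): 0.01·log₂(0.1379) = -0.0286
  (2,α): 0.37·log₂(1.7926) = 0.3116
  (2,β): 0.01·log₂(0.0861) = -0.0354
  (2,γ): 0.05·log₂(0.4651) = -0.0552
  (3,α): 0.02·log₂(0.1488) = -0.0550
  (3,β): 0.07·log₂(0.9259) = -0.0078
  (3,γ): 0.19·log₂(2.7143) = 0.2737
Sum = 0.590 bits.

0.590 bits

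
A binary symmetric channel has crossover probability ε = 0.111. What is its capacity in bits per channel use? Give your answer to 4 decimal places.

0.4971 bits

Binary symmetric channel: C = 1 − h₂(ε) where h₂ is the binary entropy function.
h₂(0.111) = −0.111·log₂0.111 − 0.889·log₂0.889 = 0.5029.
C = 1 − 0.5029 = 0.4971 bits per channel use.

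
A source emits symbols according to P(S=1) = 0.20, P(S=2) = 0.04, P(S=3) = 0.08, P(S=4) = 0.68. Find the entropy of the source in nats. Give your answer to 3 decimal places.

H(S) = −Σ p·ln p.
  −(0.20)·ln(0.20) = 0.3219
  −(0.04)·ln(0.04) = 0.1288
  −(0.08)·ln(0.08) = 0.2021
  −(0.68)·ln(0.68) = 0.2623
Sum: 0.3219 + 0.1288 + 0.2021 + 0.2623 = 0.915 nats.

0.915 nats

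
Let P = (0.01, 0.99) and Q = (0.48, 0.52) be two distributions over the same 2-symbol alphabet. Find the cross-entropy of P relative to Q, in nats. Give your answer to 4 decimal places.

0.6547 nats

H(P,Q) = −Σ p·ln q.
  −0.01·ln(0.48) = 0.00734
  −0.99·ln(0.52) = 0.64739
H(P,Q) = 0.6547 nats.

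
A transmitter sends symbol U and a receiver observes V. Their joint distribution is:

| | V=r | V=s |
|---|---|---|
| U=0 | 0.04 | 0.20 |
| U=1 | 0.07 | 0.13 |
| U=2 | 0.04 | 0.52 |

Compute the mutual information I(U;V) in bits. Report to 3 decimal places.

0.059 bits

Marginals: p(U) = (0.2400, 0.2000, 0.5600), p(V) = (0.1500, 0.8500).
I(U;V) = H(U) + H(V) − H(U,V).
H(U) = 1.4270, H(V) = 0.6098, H(U,V) = 1.9777.
I(U;V) = 1.4270 + 0.6098 − 1.9777 = 0.059 bits.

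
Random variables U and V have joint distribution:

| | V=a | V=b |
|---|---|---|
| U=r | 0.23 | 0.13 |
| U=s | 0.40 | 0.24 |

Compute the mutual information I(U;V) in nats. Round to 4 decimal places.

0.0001 nats

Marginals: p(U) = (0.3600, 0.6400), p(V) = (0.6300, 0.3700).
I(U;V) = H(U) + H(V) − H(U,V).
H(U) = 0.6534, H(V) = 0.6590, H(U,V) = 1.3123.
I(U;V) = 0.6534 + 0.6590 − 1.3123 = 0.0001 nats.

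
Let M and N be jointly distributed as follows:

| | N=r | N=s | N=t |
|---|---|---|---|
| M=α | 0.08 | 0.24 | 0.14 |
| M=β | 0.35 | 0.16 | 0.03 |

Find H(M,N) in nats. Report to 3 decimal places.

H(M,N) = −Σ p(x,y)·ln p(x,y) over all 6 cells.
  cell (α,r): −0.08·ln0.08 = 0.2021
  cell (α,s): −0.24·ln0.24 = 0.3425
  cell (α,t): −0.14·ln0.14 = 0.2753
  cell (β,r): −0.35·ln0.35 = 0.3674
  cell (β,s): −0.16·ln0.16 = 0.2932
  cell (β,t): −0.03·ln0.03 = 0.1052
Sum = 1.586 nats.

1.586 nats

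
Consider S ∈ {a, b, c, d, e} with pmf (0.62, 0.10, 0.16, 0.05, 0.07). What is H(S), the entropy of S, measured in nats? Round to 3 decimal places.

1.156 nats

H(S) = −Σ p·ln p.
  −(0.62)·ln(0.62) = 0.2964
  −(0.10)·ln(0.10) = 0.2303
  −(0.16)·ln(0.16) = 0.2932
  −(0.05)·ln(0.05) = 0.1498
  −(0.07)·ln(0.07) = 0.1861
Sum: 0.2964 + 0.2303 + 0.2932 + 0.1498 + 0.1861 = 1.156 nats.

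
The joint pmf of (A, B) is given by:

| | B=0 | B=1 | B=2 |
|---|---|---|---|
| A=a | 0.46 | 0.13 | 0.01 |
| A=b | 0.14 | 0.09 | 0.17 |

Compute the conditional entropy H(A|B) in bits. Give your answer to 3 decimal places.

Chain rule: H(A|B) = H(A,B) − H(B).
Marginals: p(A) = (0.6000, 0.4000), p(B) = (0.6000, 0.2200, 0.1800).
H(A,B) = 2.1088 bits; H(B) = 1.3681 bits.
H(A|B) = 2.1088 − 1.3681 = 0.741 bits.

0.741 bits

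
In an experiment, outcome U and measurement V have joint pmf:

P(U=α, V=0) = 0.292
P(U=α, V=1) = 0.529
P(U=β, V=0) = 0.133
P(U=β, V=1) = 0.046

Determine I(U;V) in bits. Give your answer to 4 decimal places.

Marginals: p(U) = (0.8210, 0.1790), p(V) = (0.4250, 0.5750).
I(U;V) = Σ p(x,y)·log₂[p(x,y)/(p(x)p(y))].
  (α,0): 0.292·log₂(0.8369) = -0.07503
  (α,1): 0.529·log₂(1.1206) = 0.08689
  (β,0): 0.133·log₂(1.7483) = 0.10719
  (β,1): 0.046·log₂(0.4469) = -0.05345
Sum = 0.0656 bits.

0.0656 bits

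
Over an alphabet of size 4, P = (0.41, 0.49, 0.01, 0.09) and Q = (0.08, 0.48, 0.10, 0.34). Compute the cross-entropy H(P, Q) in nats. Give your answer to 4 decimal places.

1.5153 nats

H(P,Q) = −Σ p·ln q.
  −0.41·ln(0.08) = 1.03555
  −0.49·ln(0.48) = 0.35964
  −0.01·ln(0.10) = 0.02303
  −0.09·ln(0.34) = 0.09709
H(P,Q) = 1.5153 nats.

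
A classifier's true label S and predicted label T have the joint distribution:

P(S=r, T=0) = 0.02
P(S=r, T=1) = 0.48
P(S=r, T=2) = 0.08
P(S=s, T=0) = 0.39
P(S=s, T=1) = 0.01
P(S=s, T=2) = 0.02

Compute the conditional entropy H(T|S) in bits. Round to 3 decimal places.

Chain rule: H(T|S) = H(S,T) − H(S).
Marginals: p(S) = (0.5800, 0.4200), p(T) = (0.4100, 0.4900, 0.1000).
H(S,T) = 1.6218 bits; H(S) = 0.9815 bits.
H(T|S) = 1.6218 − 0.9815 = 0.640 bits.

0.640 bits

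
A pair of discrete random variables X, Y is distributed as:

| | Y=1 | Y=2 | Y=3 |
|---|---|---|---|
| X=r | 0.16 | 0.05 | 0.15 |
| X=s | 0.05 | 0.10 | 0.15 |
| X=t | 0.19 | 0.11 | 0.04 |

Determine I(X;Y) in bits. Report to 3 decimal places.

0.144 bits

Marginals: p(X) = (0.3600, 0.3000, 0.3400), p(Y) = (0.4000, 0.2600, 0.3400).
I(X;Y) = Σ p(x,y)·log₂[p(x,y)/(p(x)p(y))].
  (r,1): 0.16·log₂(1.1111) = 0.0243
  (r,2): 0.05·log₂(0.5342) = -0.0452
  (r,3): 0.15·log₂(1.2255) = 0.0440
  (s,1): 0.05·log₂(0.4167) = -0.0632
  (s,2): 0.10·log₂(1.2821) = 0.0358
  (s,3): 0.15·log₂(1.4706) = 0.0835
  (t,1): 0.19·log₂(1.3971) = 0.0917
  (t,2): 0.11·log₂(1.2443) = 0.0347
  (t,3): 0.04·log₂(0.3460) = -0.0612
Sum = 0.144 bits.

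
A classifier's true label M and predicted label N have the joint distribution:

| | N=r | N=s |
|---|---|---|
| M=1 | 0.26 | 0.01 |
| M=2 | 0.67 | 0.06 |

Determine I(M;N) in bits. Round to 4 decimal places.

0.0050 bits

Marginals: p(M) = (0.2700, 0.7300), p(N) = (0.9300, 0.0700).
I(M;N) = H(M) + H(N) − H(M,N).
H(M) = 0.8415, H(N) = 0.3659, H(M,N) = 1.2024.
I(M;N) = 0.8415 + 0.3659 − 1.2024 = 0.0050 bits.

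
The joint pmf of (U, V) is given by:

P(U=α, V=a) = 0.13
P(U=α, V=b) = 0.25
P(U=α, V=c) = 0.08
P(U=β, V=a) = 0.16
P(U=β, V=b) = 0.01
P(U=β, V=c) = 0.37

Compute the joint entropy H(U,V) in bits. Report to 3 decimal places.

2.194 bits

H(U,V) = −Σ p(x,y)·log₂ p(x,y) over all 6 cells.
  cell (α,a): −0.13·log₂0.13 = 0.3826
  cell (α,b): −0.25·log₂0.25 = 0.5000
  cell (α,c): −0.08·log₂0.08 = 0.2915
  cell (β,a): −0.16·log₂0.16 = 0.4230
  cell (β,b): −0.01·log₂0.01 = 0.0664
  cell (β,c): −0.37·log₂0.37 = 0.5307
Sum = 2.194 bits.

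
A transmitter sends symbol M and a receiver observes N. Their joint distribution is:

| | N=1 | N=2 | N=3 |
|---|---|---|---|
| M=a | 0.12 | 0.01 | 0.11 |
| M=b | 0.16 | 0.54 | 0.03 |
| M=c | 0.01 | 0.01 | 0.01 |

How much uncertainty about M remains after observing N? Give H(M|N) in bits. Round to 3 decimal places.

0.641 bits

Chain rule: H(M|N) = H(M,N) − H(N).
Marginals: p(M) = (0.2400, 0.7300, 0.0300), p(N) = (0.2900, 0.5600, 0.1500).
H(M,N) = 2.0379 bits; H(N) = 1.3969 bits.
H(M|N) = 2.0379 − 1.3969 = 0.641 bits.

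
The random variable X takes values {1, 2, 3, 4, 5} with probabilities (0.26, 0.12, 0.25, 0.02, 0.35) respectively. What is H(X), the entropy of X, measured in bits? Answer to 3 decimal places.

2.015 bits

H(X) = −Σ p·log₂ p.
  −(0.26)·log₂(0.26) = 0.5053
  −(0.12)·log₂(0.12) = 0.3671
  −(0.25)·log₂(0.25) = 0.5000
  −(0.02)·log₂(0.02) = 0.1129
  −(0.35)·log₂(0.35) = 0.5301
Sum: 0.5053 + 0.3671 + 0.5000 + 0.1129 + 0.5301 = 2.015 bits.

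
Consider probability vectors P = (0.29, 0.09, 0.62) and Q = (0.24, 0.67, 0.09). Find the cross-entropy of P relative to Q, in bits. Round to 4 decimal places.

2.8029 bits

H(P,Q) = −Σ p·log₂ q.
  −0.29·log₂(0.24) = 0.59708
  −0.09·log₂(0.67) = 0.05200
  −0.62·log₂(0.09) = 2.15384
H(P,Q) = 2.8029 bits.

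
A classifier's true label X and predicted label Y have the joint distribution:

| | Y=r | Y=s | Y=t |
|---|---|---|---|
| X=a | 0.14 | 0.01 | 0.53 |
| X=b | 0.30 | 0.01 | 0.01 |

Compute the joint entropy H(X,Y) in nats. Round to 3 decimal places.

1.111 nats

H(X,Y) = −Σ p(x,y)·ln p(x,y) over all 6 cells.
  cell (a,r): −0.14·ln0.14 = 0.2753
  cell (a,s): −0.01·ln0.01 = 0.0461
  cell (a,t): −0.53·ln0.53 = 0.3365
  cell (b,r): −0.30·ln0.30 = 0.3612
  cell (b,s): −0.01·ln0.01 = 0.0461
  cell (b,t): −0.01·ln0.01 = 0.0461
Sum = 1.111 nats.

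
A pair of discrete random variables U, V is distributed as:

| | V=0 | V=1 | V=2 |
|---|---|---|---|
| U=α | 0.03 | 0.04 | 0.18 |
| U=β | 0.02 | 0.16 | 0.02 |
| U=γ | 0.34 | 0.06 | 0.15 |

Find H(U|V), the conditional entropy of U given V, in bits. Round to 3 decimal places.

1.050 bits

Chain rule: H(U|V) = H(U,V) − H(V).
Marginals: p(U) = (0.2500, 0.2000, 0.5500), p(V) = (0.3900, 0.2600, 0.3500).
H(U,V) = 2.6149 bits; H(V) = 1.5652 bits.
H(U|V) = 2.6149 − 1.5652 = 1.050 bits.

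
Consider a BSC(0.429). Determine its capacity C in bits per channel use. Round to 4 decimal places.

Binary symmetric channel: C = 1 − h₂(ε) where h₂ is the binary entropy function.
h₂(0.429) = −0.429·log₂0.429 − 0.571·log₂0.571 = 0.9854.
C = 1 − 0.9854 = 0.0146 bits per channel use.

0.0146 bits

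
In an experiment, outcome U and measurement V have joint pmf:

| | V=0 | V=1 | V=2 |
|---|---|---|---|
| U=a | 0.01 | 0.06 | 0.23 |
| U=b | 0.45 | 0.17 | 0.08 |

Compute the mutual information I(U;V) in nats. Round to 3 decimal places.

Marginals: p(U) = (0.3000, 0.7000), p(V) = (0.4600, 0.2300, 0.3100).
I(U;V) = Σ p(x,y)·ln[p(x,y)/(p(x)p(y))].
  (a,0): 0.01·ln(0.0725) = -0.0262
  (a,1): 0.06·ln(0.8696) = -0.0084
  (a,2): 0.23·ln(2.4731) = 0.2083
  (b,0): 0.45·ln(1.3975) = 0.1506
  (b,1): 0.17·ln(1.0559) = 0.0092
  (b,2): 0.08·ln(0.3687) = -0.0798
Sum = 0.254 nats.

0.254 nats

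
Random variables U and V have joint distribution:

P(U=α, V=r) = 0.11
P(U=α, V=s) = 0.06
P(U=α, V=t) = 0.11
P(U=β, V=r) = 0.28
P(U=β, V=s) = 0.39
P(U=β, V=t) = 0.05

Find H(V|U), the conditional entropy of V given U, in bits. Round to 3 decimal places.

Marginals: p(U) = (0.2800, 0.7200), p(V) = (0.3900, 0.4500, 0.1600).
H(V|U) = Σ p(U) · H(V|U=·).
  U=α: p=0.2800, H(V|U=α) = 1.5353
  U=β: p=0.7200, H(V|U=β) = 1.2762
Weighted sum = 1.349 bits.

1.349 bits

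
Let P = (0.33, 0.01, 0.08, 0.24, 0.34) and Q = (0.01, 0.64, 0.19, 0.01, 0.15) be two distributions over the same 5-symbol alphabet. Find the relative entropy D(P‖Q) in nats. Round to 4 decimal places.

D(P‖Q) = Σ p·ln(p/q).
  0.33·ln(0.33/0.01) = 1.15385
  0.01·ln(0.01/0.64) = -0.04159
  0.08·ln(0.08/0.19) = -0.06920
  0.24·ln(0.24/0.01) = 0.76273
  0.34·ln(0.34/0.15) = 0.27823
D(P‖Q) = 2.0840 nats.

2.0840 nats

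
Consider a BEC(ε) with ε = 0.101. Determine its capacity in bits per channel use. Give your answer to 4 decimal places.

Binary erasure channel: capacity C = 1 − ε.
C = 1 − 0.101 = 0.8990 bits per channel use.

0.8990 bits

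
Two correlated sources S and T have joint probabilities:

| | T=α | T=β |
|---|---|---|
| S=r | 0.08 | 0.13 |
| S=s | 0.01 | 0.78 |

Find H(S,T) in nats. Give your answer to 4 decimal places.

0.7071 nats

H(S,T) = −Σ p(x,y)·ln p(x,y) over all 4 cells.
  cell (r,α): −0.08·ln0.08 = 0.20206
  cell (r,β): −0.13·ln0.13 = 0.26523
  cell (s,α): −0.01·ln0.01 = 0.04605
  cell (s,β): −0.78·ln0.78 = 0.19380
Sum = 0.7071 nats.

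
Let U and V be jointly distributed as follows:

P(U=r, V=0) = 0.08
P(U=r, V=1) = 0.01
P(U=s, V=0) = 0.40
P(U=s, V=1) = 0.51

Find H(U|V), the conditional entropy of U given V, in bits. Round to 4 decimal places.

0.3833 bits

Marginals: p(U) = (0.0900, 0.9100), p(V) = (0.4800, 0.5200).
H(U|V) = Σ p(V) · H(U|V=·).
  V=0: p=0.4800, H(U|V=0) = 0.6500
  V=1: p=0.5200, H(U|V=1) = 0.1371
Weighted sum = 0.3833 bits.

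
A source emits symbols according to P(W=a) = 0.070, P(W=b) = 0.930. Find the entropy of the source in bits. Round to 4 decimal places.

H(W) = −Σ p·log₂ p.
  −(0.070)·log₂(0.070) = 0.26856
  −(0.930)·log₂(0.930) = 0.09737
Sum: 0.26856 + 0.09737 = 0.3659 bits.

0.3659 bits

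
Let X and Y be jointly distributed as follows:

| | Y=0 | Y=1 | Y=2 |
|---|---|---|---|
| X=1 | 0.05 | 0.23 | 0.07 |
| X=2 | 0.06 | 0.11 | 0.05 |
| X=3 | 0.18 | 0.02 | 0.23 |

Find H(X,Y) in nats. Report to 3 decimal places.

H(X,Y) = −Σ p(x,y)·ln p(x,y) over all 9 cells.
  cell (1,0): −0.05·ln0.05 = 0.1498
  cell (1,1): −0.23·ln0.23 = 0.3380
  cell (1,2): −0.07·ln0.07 = 0.1861
  cell (2,0): −0.06·ln0.06 = 0.1688
  cell (2,1): −0.11·ln0.11 = 0.2428
  cell (2,2): −0.05·ln0.05 = 0.1498
  cell (3,0): −0.18·ln0.18 = 0.3087
  cell (3,1): −0.02·ln0.02 = 0.0782
  cell (3,2): −0.23·ln0.23 = 0.3380
Sum = 1.960 nats.

1.960 nats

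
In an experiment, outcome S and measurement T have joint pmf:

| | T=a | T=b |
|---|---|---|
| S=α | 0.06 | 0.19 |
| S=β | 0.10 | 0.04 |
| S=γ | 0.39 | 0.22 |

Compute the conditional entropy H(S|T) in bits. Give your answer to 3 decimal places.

Marginals: p(S) = (0.2500, 0.1400, 0.6100), p(T) = (0.5500, 0.4500).
H(S|T) = Σ p(T) · H(S|T=·).
  T=a: p=0.5500, H(S|T=a) = 1.1475
  T=b: p=0.4500, H(S|T=b) = 1.3403
Weighted sum = 1.234 bits.

1.234 bits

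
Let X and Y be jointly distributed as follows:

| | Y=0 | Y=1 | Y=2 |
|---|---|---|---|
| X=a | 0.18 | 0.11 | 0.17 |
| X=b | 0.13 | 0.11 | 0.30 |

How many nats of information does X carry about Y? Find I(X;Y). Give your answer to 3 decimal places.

0.019 nats

Marginals: p(X) = (0.4600, 0.5400), p(Y) = (0.3100, 0.2200, 0.4700).
I(X;Y) = H(X) + H(Y) − H(X,Y).
H(X) = 0.6899, H(Y) = 1.0510, H(X,Y) = 1.7219.
I(X;Y) = 0.6899 + 1.0510 − 1.7219 = 0.019 nats.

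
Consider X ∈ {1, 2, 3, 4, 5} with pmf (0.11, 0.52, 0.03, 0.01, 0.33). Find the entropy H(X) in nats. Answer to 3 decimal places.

1.100 nats

H(X) = −Σ p·ln p.
  −(0.11)·ln(0.11) = 0.2428
  −(0.52)·ln(0.52) = 0.3400
  −(0.03)·ln(0.03) = 0.1052
  −(0.01)·ln(0.01) = 0.0461
  −(0.33)·ln(0.33) = 0.3659
Sum: 0.2428 + 0.3400 + 0.1052 + 0.0461 + 0.3659 = 1.100 nats.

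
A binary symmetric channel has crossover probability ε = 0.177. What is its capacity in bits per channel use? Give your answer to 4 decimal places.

0.3265 bits

Binary symmetric channel: C = 1 − h₂(ε) where h₂ is the binary entropy function.
h₂(0.177) = −0.177·log₂0.177 − 0.823·log₂0.823 = 0.6735.
C = 1 − 0.6735 = 0.3265 bits per channel use.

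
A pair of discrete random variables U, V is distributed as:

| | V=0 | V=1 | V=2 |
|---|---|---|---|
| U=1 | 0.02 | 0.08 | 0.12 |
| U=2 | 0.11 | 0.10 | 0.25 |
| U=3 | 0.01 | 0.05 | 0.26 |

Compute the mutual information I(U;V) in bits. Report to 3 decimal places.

Marginals: p(U) = (0.2200, 0.4600, 0.3200), p(V) = (0.1400, 0.2300, 0.6300).
I(U;V) = Σ p(x,y)·log₂[p(x,y)/(p(x)p(y))].
  (1,0): 0.02·log₂(0.6494) = -0.0125
  (1,1): 0.08·log₂(1.5810) = 0.0529
  (1,2): 0.12·log₂(0.8658) = -0.0249
  (2,0): 0.11·log₂(1.7081) = 0.0850
  (2,1): 0.10·log₂(0.9452) = -0.0081
  (2,2): 0.25·log₂(0.8627) = -0.0533
  (3,0): 0.01·log₂(0.2232) = -0.0216
  (3,1): 0.05·log₂(0.6793) = -0.0279
  (3,2): 0.26·log₂(1.2897) = 0.0954
Sum = 0.085 bits.

0.085 bits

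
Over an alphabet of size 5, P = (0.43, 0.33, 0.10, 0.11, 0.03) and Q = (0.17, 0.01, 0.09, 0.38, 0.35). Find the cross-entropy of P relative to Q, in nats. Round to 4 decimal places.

2.6604 nats

H(P,Q) = −Σ p·ln q.
  −0.43·ln(0.17) = 0.76194
  −0.33·ln(0.01) = 1.51971
  −0.10·ln(0.09) = 0.24079
  −0.11·ln(0.38) = 0.10643
  −0.03·ln(0.35) = 0.03149
H(P,Q) = 2.6604 nats.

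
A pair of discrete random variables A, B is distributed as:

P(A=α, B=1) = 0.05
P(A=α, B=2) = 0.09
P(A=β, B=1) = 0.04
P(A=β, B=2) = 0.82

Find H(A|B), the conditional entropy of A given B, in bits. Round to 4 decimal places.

Chain rule: H(A|B) = H(A,B) − H(B).
Marginals: p(A) = (0.1400, 0.8600), p(B) = (0.0900, 0.9100).
H(A,B) = 0.9493 bits; H(B) = 0.4365 bits.
H(A|B) = 0.9493 − 0.4365 = 0.5128 bits.

0.5128 bits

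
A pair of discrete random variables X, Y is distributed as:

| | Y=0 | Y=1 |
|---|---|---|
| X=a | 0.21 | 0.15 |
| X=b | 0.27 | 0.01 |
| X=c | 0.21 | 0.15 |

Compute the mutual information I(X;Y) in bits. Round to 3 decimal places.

Marginals: p(X) = (0.3600, 0.2800, 0.3600), p(Y) = (0.6900, 0.3100).
I(X;Y) = H(X) + H(Y) − H(X,Y).
H(X) = 1.5755, H(Y) = 0.8932, H(X,Y) = 2.3432.
I(X;Y) = 1.5755 + 0.8932 − 2.3432 = 0.125 bits.

0.125 bits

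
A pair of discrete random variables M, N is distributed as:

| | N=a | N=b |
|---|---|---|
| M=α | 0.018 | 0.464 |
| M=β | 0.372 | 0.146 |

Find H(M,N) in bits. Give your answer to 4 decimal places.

1.5543 bits

H(M,N) = −Σ p(x,y)·log₂ p(x,y) over all 4 cells.
  cell (α,a): −0.018·log₂0.018 = 0.10433
  cell (α,b): −0.464·log₂0.464 = 0.51402
  cell (β,a): −0.372·log₂0.372 = 0.53070
  cell (β,b): −0.146·log₂0.146 = 0.40529
Sum = 1.5543 bits.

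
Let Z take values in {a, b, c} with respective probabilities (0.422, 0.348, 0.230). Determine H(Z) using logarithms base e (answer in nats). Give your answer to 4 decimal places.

1.0694 nats

H(Z) = −Σ p·ln p.
  −(0.422)·ln(0.422) = 0.36408
  −(0.348)·ln(0.348) = 0.36733
  −(0.230)·ln(0.230) = 0.33803
Sum: 0.36408 + 0.36733 + 0.33803 = 1.0694 nats.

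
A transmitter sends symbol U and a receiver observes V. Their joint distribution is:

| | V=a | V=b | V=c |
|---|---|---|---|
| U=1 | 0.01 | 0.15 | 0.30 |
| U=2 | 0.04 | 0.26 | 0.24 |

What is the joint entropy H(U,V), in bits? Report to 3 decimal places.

2.183 bits

H(U,V) = −Σ p(x,y)·log₂ p(x,y) over all 6 cells.
  cell (1,a): −0.01·log₂0.01 = 0.0664
  cell (1,b): −0.15·log₂0.15 = 0.4105
  cell (1,c): −0.30·log₂0.30 = 0.5211
  cell (2,a): −0.04·log₂0.04 = 0.1858
  cell (2,b): −0.26·log₂0.26 = 0.5053
  cell (2,c): −0.24·log₂0.24 = 0.4941
Sum = 2.183 bits.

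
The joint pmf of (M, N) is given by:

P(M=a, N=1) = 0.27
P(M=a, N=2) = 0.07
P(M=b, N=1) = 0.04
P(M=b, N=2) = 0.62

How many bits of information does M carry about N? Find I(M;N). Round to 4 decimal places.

Marginals: p(M) = (0.3400, 0.6600), p(N) = (0.3100, 0.6900).
I(M;N) = H(M) + H(N) − H(M,N).
H(M) = 0.9248, H(N) = 0.8932, H(M,N) = 1.3919.
I(M;N) = 0.9248 + 0.8932 − 1.3919 = 0.4261 bits.

0.4261 bits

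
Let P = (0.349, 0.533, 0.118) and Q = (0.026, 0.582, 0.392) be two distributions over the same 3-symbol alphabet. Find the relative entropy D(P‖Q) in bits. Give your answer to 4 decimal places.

D(P‖Q) = Σ p·log₂(p/q).
  0.349·log₂(0.349/0.026) = 1.30758
  0.533·log₂(0.533/0.582) = -0.06763
  0.118·log₂(0.118/0.392) = -0.20438
D(P‖Q) = 1.0356 bits.

1.0356 bits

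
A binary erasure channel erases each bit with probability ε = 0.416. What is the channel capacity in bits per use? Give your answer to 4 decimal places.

0.5840 bits

Binary erasure channel: capacity C = 1 − ε.
C = 1 − 0.416 = 0.5840 bits per channel use.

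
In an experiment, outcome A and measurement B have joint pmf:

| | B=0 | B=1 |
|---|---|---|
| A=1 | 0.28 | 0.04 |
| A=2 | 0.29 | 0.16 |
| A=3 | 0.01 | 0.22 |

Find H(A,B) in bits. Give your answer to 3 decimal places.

H(A,B) = −Σ p(x,y)·log₂ p(x,y) over all 6 cells.
  cell (1,0): −0.28·log₂0.28 = 0.5142
  cell (1,1): −0.04·log₂0.04 = 0.1858
  cell (2,0): −0.29·log₂0.29 = 0.5179
  cell (2,1): −0.16·log₂0.16 = 0.4230
  cell (3,0): −0.01·log₂0.01 = 0.0664
  cell (3,1): −0.22·log₂0.22 = 0.4806
Sum = 2.188 bits.

2.188 bits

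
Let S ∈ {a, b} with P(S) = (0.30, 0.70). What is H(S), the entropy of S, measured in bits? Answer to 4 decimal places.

H(S) = −Σ p·log₂ p.
  −(0.30)·log₂(0.30) = 0.52109
  −(0.70)·log₂(0.70) = 0.36020
Sum: 0.52109 + 0.36020 = 0.8813 bits.

0.8813 bits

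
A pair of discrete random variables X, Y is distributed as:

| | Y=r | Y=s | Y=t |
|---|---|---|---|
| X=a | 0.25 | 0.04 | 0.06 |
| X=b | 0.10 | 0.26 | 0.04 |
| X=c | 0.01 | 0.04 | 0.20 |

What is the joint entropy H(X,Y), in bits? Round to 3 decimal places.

2.669 bits

H(X,Y) = −Σ p(x,y)·log₂ p(x,y) over all 9 cells.
  cell (a,r): −0.25·log₂0.25 = 0.5000
  cell (a,s): −0.04·log₂0.04 = 0.1858
  cell (a,t): −0.06·log₂0.06 = 0.2435
  cell (b,r): −0.10·log₂0.10 = 0.3322
  cell (b,s): −0.26·log₂0.26 = 0.5053
  cell (b,t): −0.04·log₂0.04 = 0.1858
  cell (c,r): −0.01·log₂0.01 = 0.0664
  cell (c,s): −0.04·log₂0.04 = 0.1858
  cell (c,t): −0.20·log₂0.20 = 0.4644
Sum = 2.669 bits.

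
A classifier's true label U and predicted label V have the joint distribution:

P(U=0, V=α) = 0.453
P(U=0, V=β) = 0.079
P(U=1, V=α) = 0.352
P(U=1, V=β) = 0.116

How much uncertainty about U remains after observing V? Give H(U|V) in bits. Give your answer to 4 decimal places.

Marginals: p(U) = (0.5320, 0.4680), p(V) = (0.8050, 0.1950).
H(U|V) = Σ p(V) · H(U|V=·).
  V=α: p=0.8050, H(U|V=α) = 0.9886
  V=β: p=0.1950, H(U|V=β) = 0.9739
Weighted sum = 0.9857 bits.

0.9857 bits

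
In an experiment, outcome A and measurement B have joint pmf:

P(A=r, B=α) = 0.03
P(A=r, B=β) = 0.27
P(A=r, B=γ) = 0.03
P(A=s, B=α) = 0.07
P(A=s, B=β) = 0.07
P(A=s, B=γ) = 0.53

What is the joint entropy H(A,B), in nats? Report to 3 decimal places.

H(A,B) = −Σ p(x,y)·ln p(x,y) over all 6 cells.
  cell (r,α): −0.03·ln0.03 = 0.1052
  cell (r,β): −0.27·ln0.27 = 0.3535
  cell (r,γ): −0.03·ln0.03 = 0.1052
  cell (s,α): −0.07·ln0.07 = 0.1861
  cell (s,β): −0.07·ln0.07 = 0.1861
  cell (s,γ): −0.53·ln0.53 = 0.3365
Sum = 1.273 nats.

1.273 nats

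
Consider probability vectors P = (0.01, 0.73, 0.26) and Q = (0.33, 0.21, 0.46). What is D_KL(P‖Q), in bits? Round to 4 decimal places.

1.0477 bits

D(P‖Q) = Σ p·log₂(p/q).
  0.01·log₂(0.01/0.33) = -0.05044
  0.73·log₂(0.73/0.21) = 1.31218
  0.26·log₂(0.26/0.46) = -0.21401
D(P‖Q) = 1.0477 bits.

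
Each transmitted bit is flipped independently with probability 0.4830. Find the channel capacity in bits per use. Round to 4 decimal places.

Binary symmetric channel: C = 1 − h₂(ε) where h₂ is the binary entropy function.
h₂(0.4830) = −0.4830·log₂0.4830 − 0.5170·log₂0.5170 = 0.9992.
C = 1 − 0.9992 = 0.0008 bits per channel use.

0.0008 bits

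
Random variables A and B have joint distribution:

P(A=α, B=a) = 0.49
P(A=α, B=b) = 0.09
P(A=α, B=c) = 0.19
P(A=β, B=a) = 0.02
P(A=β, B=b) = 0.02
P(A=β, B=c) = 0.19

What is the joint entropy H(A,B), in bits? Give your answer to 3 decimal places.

1.953 bits

H(A,B) = −Σ p(x,y)·log₂ p(x,y) over all 6 cells.
  cell (α,a): −0.49·log₂0.49 = 0.5043
  cell (α,b): −0.09·log₂0.09 = 0.3127
  cell (α,c): −0.19·log₂0.19 = 0.4552
  cell (β,a): −0.02·log₂0.02 = 0.1129
  cell (β,b): −0.02·log₂0.02 = 0.1129
  cell (β,c): −0.19·log₂0.19 = 0.4552
Sum = 1.953 bits.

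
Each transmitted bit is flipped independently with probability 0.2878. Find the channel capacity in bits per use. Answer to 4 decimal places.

0.1341 bits

Binary symmetric channel: C = 1 − h₂(ε) where h₂ is the binary entropy function.
h₂(0.2878) = −0.2878·log₂0.2878 − 0.7122·log₂0.7122 = 0.8659.
C = 1 − 0.8659 = 0.1341 bits per channel use.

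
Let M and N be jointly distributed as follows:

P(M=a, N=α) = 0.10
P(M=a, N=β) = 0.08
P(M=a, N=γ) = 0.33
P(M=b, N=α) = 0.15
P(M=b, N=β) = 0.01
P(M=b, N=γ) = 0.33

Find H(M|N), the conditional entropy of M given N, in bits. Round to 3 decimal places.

0.948 bits

Chain rule: H(M|N) = H(M,N) − H(N).
Marginals: p(M) = (0.5100, 0.4900), p(N) = (0.2500, 0.0900, 0.6600).
H(M,N) = 2.1563 bits; H(N) = 1.2083 bits.
H(M|N) = 2.1563 − 1.2083 = 0.948 bits.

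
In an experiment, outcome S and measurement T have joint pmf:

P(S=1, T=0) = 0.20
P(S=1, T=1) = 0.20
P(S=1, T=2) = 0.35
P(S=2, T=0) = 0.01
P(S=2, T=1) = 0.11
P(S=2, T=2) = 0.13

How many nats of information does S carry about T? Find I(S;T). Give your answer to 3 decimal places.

Marginals: p(S) = (0.7500, 0.2500), p(T) = (0.2100, 0.3100, 0.4800).
I(S;T) = Σ p(x,y)·ln[p(x,y)/(p(x)p(y))].
  (1,0): 0.20·ln(1.2698) = 0.0478
  (1,1): 0.20·ln(0.8602) = -0.0301
  (1,2): 0.35·ln(0.9722) = -0.0099
  (2,0): 0.01·ln(0.1905) = -0.0166
  (2,1): 0.11·ln(1.4194) = 0.0385
  (2,2): 0.13·ln(1.0833) = 0.0104
Sum = 0.040 nats.

0.040 nats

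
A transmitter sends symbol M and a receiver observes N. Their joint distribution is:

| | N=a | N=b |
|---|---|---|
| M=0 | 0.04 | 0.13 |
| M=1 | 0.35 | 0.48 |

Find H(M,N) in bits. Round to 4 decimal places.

1.6068 bits

H(M,N) = −Σ p(x,y)·log₂ p(x,y) over all 4 cells.
  cell (0,a): −0.04·log₂0.04 = 0.18575
  cell (0,b): −0.13·log₂0.13 = 0.38264
  cell (1,a): −0.35·log₂0.35 = 0.53010
  cell (1,b): −0.48·log₂0.48 = 0.50827
Sum = 1.6068 bits.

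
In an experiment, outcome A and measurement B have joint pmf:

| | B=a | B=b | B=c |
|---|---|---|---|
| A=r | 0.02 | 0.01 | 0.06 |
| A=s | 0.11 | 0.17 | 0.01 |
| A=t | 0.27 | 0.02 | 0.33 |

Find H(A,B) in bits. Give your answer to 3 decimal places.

2.425 bits

H(A,B) = −Σ p(x,y)·log₂ p(x,y) over all 9 cells.
  cell (r,a): −0.02·log₂0.02 = 0.1129
  cell (r,b): −0.01·log₂0.01 = 0.0664
  cell (r,c): −0.06·log₂0.06 = 0.2435
  cell (s,a): −0.11·log₂0.11 = 0.3503
  cell (s,b): −0.17·log₂0.17 = 0.4346
  cell (s,c): −0.01·log₂0.01 = 0.0664
  cell (t,a): −0.27·log₂0.27 = 0.5100
  cell (t,b): −0.02·log₂0.02 = 0.1129
  cell (t,c): −0.33·log₂0.33 = 0.5278
Sum = 2.425 bits.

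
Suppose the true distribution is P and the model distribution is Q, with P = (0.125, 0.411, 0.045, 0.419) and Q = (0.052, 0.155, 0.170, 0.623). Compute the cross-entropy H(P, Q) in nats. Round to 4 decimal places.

H(P,Q) = −Σ p·ln q.
  −0.125·ln(0.052) = 0.36956
  −0.411·ln(0.155) = 0.76624
  −0.045·ln(0.170) = 0.07974
  −0.419·ln(0.623) = 0.19827
H(P,Q) = 1.4138 nats.

1.4138 nats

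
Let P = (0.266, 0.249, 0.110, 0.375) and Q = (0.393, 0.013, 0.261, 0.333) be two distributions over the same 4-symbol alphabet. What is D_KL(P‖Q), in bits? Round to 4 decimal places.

D(P‖Q) = Σ p·log₂(p/q).
  0.266·log₂(0.266/0.393) = -0.14979
  0.249·log₂(0.249/0.013) = 1.06063
  0.110·log₂(0.110/0.261) = -0.13712
  0.375·log₂(0.375/0.333) = 0.06426
D(P‖Q) = 0.8380 bits.

0.8380 bits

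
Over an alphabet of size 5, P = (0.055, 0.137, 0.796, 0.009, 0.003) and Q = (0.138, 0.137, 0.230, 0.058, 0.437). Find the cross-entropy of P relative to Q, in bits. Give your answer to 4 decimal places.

2.2783 bits

H(P,Q) = −Σ p·log₂ q.
  −0.055·log₂(0.138) = 0.15715
  −0.137·log₂(0.137) = 0.39288
  −0.796·log₂(0.230) = 1.68775
  −0.009·log₂(0.058) = 0.03697
  −0.003·log₂(0.437) = 0.00358
H(P,Q) = 2.2783 bits.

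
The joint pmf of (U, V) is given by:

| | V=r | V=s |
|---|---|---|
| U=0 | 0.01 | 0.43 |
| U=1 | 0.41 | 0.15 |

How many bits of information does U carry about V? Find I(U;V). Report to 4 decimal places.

Marginals: p(U) = (0.4400, 0.5600), p(V) = (0.4200, 0.5800).
I(U;V) = Σ p(x,y)·log₂[p(x,y)/(p(x)p(y))].
  (0,r): 0.01·log₂(0.0541) = -0.04208
  (0,s): 0.43·log₂(1.6850) = 0.32366
  (1,r): 0.41·log₂(1.7432) = 0.32871
  (1,s): 0.15·log₂(0.4618) = -0.16719
Sum = 0.4431 bits.

0.4431 bits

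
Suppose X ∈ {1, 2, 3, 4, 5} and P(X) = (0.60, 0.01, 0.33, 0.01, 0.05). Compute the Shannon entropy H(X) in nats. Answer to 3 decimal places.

0.914 nats

H(X) = −Σ p·ln p.
  −(0.60)·ln(0.60) = 0.3065
  −(0.01)·ln(0.01) = 0.0461
  −(0.33)·ln(0.33) = 0.3659
  −(0.01)·ln(0.01) = 0.0461
  −(0.05)·ln(0.05) = 0.1498
Sum: 0.3065 + 0.0461 + 0.3659 + 0.0461 + 0.1498 = 0.914 nats.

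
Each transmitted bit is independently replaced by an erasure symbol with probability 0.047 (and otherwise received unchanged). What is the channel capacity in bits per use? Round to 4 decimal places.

Binary erasure channel: capacity C = 1 − ε.
C = 1 − 0.047 = 0.9530 bits per channel use.

0.9530 bits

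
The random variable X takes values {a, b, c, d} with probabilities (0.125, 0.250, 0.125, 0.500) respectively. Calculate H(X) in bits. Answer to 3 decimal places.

H(X) = −Σ p·log₂ p.
  −(0.125)·log₂(0.125) = 0.3750
  −(0.250)·log₂(0.250) = 0.5000
  −(0.125)·log₂(0.125) = 0.3750
  −(0.500)·log₂(0.500) = 0.5000
Sum: 0.3750 + 0.5000 + 0.3750 + 0.5000 = 1.750 bits.

1.750 bits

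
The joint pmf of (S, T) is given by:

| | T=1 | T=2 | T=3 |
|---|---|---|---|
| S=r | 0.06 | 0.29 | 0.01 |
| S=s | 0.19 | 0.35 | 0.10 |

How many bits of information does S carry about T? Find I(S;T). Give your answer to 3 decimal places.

0.060 bits

Marginals: p(S) = (0.3600, 0.6400), p(T) = (0.2500, 0.6400, 0.1100).
I(S;T) = Σ p(x,y)·log₂[p(x,y)/(p(x)p(y))].
  (r,1): 0.06·log₂(0.6667) = -0.0351
  (r,2): 0.29·log₂(1.2587) = 0.0963
  (r,3): 0.01·log₂(0.2525) = -0.0199
  (s,1): 0.19·log₂(1.1875) = 0.0471
  (s,2): 0.35·log₂(0.8545) = -0.0794
  (s,3): 0.10·log₂(1.4205) = 0.0506
Sum = 0.060 bits.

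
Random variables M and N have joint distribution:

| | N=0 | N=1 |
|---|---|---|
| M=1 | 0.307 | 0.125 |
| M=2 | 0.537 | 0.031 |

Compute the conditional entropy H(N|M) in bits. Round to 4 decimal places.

0.5485 bits

Marginals: p(M) = (0.4320, 0.5680), p(N) = (0.8440, 0.1560).
H(N|M) = Σ p(M) · H(N|M=·).
  M=1: p=0.4320, H(N|M=1) = 0.8679
  M=2: p=0.5680, H(N|M=2) = 0.3055
Weighted sum = 0.5485 bits.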